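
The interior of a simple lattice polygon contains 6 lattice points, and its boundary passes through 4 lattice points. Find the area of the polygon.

7

By Pick's theorem, A = I + B/2 − 1 = 6 + 4/2 − 1 = 7.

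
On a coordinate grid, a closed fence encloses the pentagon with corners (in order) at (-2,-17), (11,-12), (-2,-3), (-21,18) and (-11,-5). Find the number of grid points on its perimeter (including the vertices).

7

Summing gcd(|Δx|,|Δy|) over the edges gives the boundary count: gcd(13,5) + gcd(13,9) + gcd(19,21) + gcd(10,23) + gcd(9,12) = 1+1+1+1+3 = 7.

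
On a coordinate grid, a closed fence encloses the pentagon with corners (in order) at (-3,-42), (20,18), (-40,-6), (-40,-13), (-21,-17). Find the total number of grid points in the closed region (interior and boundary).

1464

The shoelace formula gives twice the area as |[(-3)·18 − 20·(-42)] + [20·(-6) − (-40)·18] + [(-40)·(-13) − (-40)·(-6)] + [(-40)·(-17) − (-21)·(-13)] + [(-21)·(-42) − (-3)·(-17)]| = 2904, so the area is 1452.
Along each edge there are gcd(|Δx|,|Δy|)+1 lattice points, so counting each shared vertex once the boundary has gcd(23,60) + gcd(60,24) + gcd(0,7) + gcd(19,4) + gcd(18,25) = 1+12+7+1+1 = 22.
Pick's theorem gives I = A − B/2 + 1 = 1452 − 22/2 + 1 = 1442, so the closed region contains I + B = 1442 + 22 = 1464 lattice points.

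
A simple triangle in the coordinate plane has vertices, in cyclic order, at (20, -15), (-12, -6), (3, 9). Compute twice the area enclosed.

615

By the shoelace formula, twice the signed area is |[20·(-6) − (-12)·(-15)] + [(-12)·9 − 3·(-6)] + [3·(-15) − 20·9]| = 615, so the area is 307.5.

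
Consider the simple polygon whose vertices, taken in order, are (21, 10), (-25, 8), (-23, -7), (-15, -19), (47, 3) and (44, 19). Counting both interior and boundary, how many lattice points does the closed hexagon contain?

1386

The shoelace formula gives twice the area as |[21·8 − (-25)·10] + [(-25)·(-7) − (-23)·8] + [(-23)·(-19) − (-15)·(-7)] + [(-15)·3 − 47·(-19)] + [47·19 − 44·3] + [44·10 − 21·19]| = 2759, so the area is 1379.5.
Along each edge there are gcd(|Δx|,|Δy|)+1 lattice points, so counting each shared vertex once the boundary has gcd(46,2) + gcd(2,15) + gcd(8,12) + gcd(62,22) + gcd(3,16) + gcd(23,9) = 2+1+4+2+1+1 = 11.
Pick's theorem gives I = A − B/2 + 1 = 1379.5 − 11/2 + 1 = 1375, so the closed region contains I + B = 1375 + 11 = 1386 lattice points.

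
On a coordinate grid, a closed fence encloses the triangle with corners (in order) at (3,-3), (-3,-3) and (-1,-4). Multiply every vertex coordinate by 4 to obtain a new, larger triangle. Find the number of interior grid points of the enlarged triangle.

33

Using the shoelace formula, 2A = |(3·(-3) − (-3)·(-3)) + ((-3)·(-4) − (-1)·(-3)) + ((-1)·(-3) − 3·(-4))| = 6, so the area is 3.
The number of boundary lattice points is Σ gcd(|Δx|,|Δy|) = gcd(6,0) + gcd(2,1) + gcd(4,1) = 6+1+1 = 8.
Scaling by 4 multiplies the area by 4² = 16 (so the new area is 48) and multiplies the boundary lattice-point count by 4, giving 32.
By Pick's theorem, the interior count of the dilated polygon is 48 − 32/2 + 1 = 33.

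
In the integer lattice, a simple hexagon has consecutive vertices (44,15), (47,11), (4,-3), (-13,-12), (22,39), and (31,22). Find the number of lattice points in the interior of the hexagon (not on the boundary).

980

Using the shoelace formula, 2A = |(44·11 − 47·15) + (47·(-3) − 4·11) + (4·(-12) − (-13)·(-3)) + ((-13)·39 − 22·(-12)) + (22·22 − 31·39) + (31·15 − 44·22)| = 1964, so the area is 982.
Along each edge there are gcd(|Δx|,|Δy|)+1 lattice points, so counting each shared vertex once the boundary has gcd(3,4) + gcd(43,14) + gcd(17,9) + gcd(35,51) + gcd(9,17) + gcd(13,7) = 1+1+1+1+1+1 = 6.
Pick's theorem gives I = A − B/2 + 1 = 982 − 6/2 + 1 = 980.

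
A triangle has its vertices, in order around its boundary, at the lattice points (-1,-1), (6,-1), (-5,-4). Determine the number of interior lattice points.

The shoelace formula gives twice the area as |((-1)·(-1) − 6·(-1)) + (6·(-4) − (-5)·(-1)) + ((-5)·(-1) − (-1)·(-4))| = 21, so the area is 21/2.
Summing gcd(|Δx|,|Δy|) over the edges gives the boundary count: gcd(7,0) + gcd(11,3) + gcd(4,3) = 7+1+1 = 9.
By Pick's theorem A = I + B/2 − 1, so I = 21/2 − 9/2 + 1 = 7.

7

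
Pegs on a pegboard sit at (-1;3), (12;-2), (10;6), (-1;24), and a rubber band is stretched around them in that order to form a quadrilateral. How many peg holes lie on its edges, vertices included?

Summing gcd(|Δx|,|Δy|) over the edges gives the boundary count: gcd(13,5) + gcd(2,8) + gcd(11,18) + gcd(0,21) = 1+2+1+21 = 25.

25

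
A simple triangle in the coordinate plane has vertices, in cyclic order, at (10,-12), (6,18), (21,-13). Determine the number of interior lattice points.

Using the shoelace formula, 2A = |[10·18 − 6·(-12)] + [6·(-13) − 21·18] + [21·(-12) − 10·(-13)]| = 326, so the area is 163.
Along each edge there are gcd(|Δx|,|Δy|)+1 lattice points, so counting each shared vertex once the boundary has gcd(4,30) + gcd(15,31) + gcd(11,1) = 2+1+1 = 4.
By Pick's theorem A = I + B/2 − 1, so I = 163 − 4/2 + 1 = 162.

162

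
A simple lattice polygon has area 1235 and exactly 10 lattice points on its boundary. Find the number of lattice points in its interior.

Pick's theorem A = I + B/2 − 1 rearranges to I = A − B/2 + 1 = 1235 − 10/2 + 1 = 1231.

1231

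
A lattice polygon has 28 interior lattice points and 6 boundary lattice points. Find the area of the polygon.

Pick's theorem states A = I + B/2 − 1, so A = 28 + 6/2 − 1 = 30.

30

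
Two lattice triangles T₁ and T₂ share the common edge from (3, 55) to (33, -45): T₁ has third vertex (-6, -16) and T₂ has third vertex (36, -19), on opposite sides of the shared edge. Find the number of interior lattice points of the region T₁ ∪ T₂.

The union is the simple quadrilateral with vertices (3, 55), (-6, -16), (33, -45), (36, -19) in order.
Using the shoelace formula, 2A = |(3·(-16) − (-6)·55) + ((-6)·(-45) − 33·(-16)) + (33·(-19) − 36·(-45)) + (36·55 − 3·(-19))| = 4110, so the area is 2055.
Summing gcd(|Δx|,|Δy|) over the edges gives the boundary count: gcd(9,71) + gcd(39,29) + gcd(3,26) + gcd(33,74) = 1+1+1+1 = 4.
By Pick's theorem I = A − B/2 + 1 = 2055 − 4/2 + 1 = 2054.

2054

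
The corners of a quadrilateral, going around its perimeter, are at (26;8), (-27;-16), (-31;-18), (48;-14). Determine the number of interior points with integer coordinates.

Using the shoelace formula, 2A = |[26·(-16) − (-27)·8] + [(-27)·(-18) − (-31)·(-16)] + [(-31)·(-14) − 48·(-18)] + [48·8 − 26·(-14)]| = 1836, so the area is 918.
The number of boundary lattice points is Σ gcd(|Δx|,|Δy|) = gcd(53,24) + gcd(4,2) + gcd(79,4) + gcd(22,22) = 1+2+1+22 = 26.
By Pick's theorem A = I + B/2 − 1, so I = 918 − 26/2 + 1 = 906.

906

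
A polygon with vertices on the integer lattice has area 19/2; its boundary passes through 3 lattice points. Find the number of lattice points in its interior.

Pick's theorem A = I + B/2 − 1 rearranges to I = A − B/2 + 1 = 19/2 − 3/2 + 1 = 9.

9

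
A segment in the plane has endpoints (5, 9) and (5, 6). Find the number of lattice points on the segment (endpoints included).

4

The number of lattice points on a segment between lattice points is gcd(|Δx|,|Δy|) + 1 = gcd(0,3) + 1 = 3 + 1 = 4.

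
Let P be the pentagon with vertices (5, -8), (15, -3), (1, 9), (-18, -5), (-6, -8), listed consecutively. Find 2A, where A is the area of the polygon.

Using the shoelace formula, 2A = |[5·(-3) − 15·(-8)] + [15·9 − 1·(-3)] + [1·(-5) − (-18)·9] + [(-18)·(-8) − (-6)·(-5)] + [(-6)·(-8) − 5·(-8)]| = 602, so the area is 301.

602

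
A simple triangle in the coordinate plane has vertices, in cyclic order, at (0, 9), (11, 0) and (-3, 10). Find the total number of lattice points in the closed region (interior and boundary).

11

Using the shoelace formula, 2A = |(0·0 − 11·9) + (11·10 − (-3)·0) + ((-3)·9 − 0·10)| = 16, so the area is 8.
The number of boundary lattice points is Σ gcd(|Δx|,|Δy|) = gcd(11,9) + gcd(14,10) + gcd(3,1) = 1+2+1 = 4.
Pick's theorem gives I = A − B/2 + 1 = 8 − 4/2 + 1 = 7, so the closed region contains I + B = 7 + 4 = 11 lattice points.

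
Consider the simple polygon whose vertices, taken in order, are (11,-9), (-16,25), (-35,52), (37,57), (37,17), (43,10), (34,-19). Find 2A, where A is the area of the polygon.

The shoelace formula gives twice the area as |(11·25 − (-16)·(-9)) + ((-16)·52 − (-35)·25) + ((-35)·57 − 37·52) + (37·17 − 37·57) + (37·10 − 43·17) + (43·(-19) − 34·10) + (34·(-9) − 11·(-19))| = 6840, so the area is 3420.

6840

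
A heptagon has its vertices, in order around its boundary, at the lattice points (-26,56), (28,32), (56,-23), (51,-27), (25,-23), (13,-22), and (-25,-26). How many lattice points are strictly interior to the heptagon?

4438

By the shoelace formula, twice the signed area is |((-26)·32 − 28·56) + (28·(-23) − 56·32) + (56·(-27) − 51·(-23)) + (51·(-23) − 25·(-27)) + (25·(-22) − 13·(-23)) + (13·(-26) − (-25)·(-22)) + ((-25)·56 − (-26)·(-26))| = 8888, so the area is 4444.
The number of boundary lattice points is Σ gcd(|Δx|,|Δy|) = gcd(54,24) + gcd(28,55) + gcd(5,4) + gcd(26,4) + gcd(12,1) + gcd(38,4) + gcd(1,82) = 6+1+1+2+1+2+1 = 14.
By Pick's theorem A = I + B/2 − 1, so I = 4444 − 14/2 + 1 = 4438.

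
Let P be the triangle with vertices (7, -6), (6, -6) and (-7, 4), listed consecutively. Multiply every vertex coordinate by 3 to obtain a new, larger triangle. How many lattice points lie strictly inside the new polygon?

Using the shoelace formula, 2A = |(7·(-6) − 6·(-6)) + (6·4 − (-7)·(-6)) + ((-7)·(-6) − 7·4)| = 10, so the area is 5.
Along each edge there are gcd(|Δx|,|Δy|)+1 lattice points, so counting each shared vertex once the boundary has gcd(1,0) + gcd(13,10) + gcd(14,10) = 1+1+2 = 4.
Scaling by 3 multiplies the area by 3² = 9 (so the new area is 45) and multiplies the boundary lattice-point count by 3, giving 12.
By Pick's theorem, the interior count of the dilated polygon is 45 − 12/2 + 1 = 40.

40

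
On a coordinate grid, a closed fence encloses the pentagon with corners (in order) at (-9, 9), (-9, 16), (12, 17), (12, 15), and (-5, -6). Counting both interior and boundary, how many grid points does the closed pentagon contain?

271

Using the shoelace formula, 2A = |[(-9)·16 − (-9)·9] + [(-9)·17 − 12·16] + [12·15 − 12·17] + [12·(-6) − (-5)·15] + [(-5)·9 − (-9)·(-6)]| = 528, so the area is 264.
Summing gcd(|Δx|,|Δy|) over the edges gives the boundary count: gcd(0,7) + gcd(21,1) + gcd(0,2) + gcd(17,21) + gcd(4,15) = 7+1+2+1+1 = 12.
Pick's theorem gives I = A − B/2 + 1 = 264 − 12/2 + 1 = 259, so the closed region contains I + B = 259 + 12 = 271 lattice points.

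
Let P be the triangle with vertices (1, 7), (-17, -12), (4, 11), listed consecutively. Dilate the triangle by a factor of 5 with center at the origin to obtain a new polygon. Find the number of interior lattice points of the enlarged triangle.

181

By the shoelace formula, twice the signed area is |(1·(-12) − (-17)·7) + ((-17)·11 − 4·(-12)) + (4·7 − 1·11)| = 15, so the area is 15/2.
Along each edge there are gcd(|Δx|,|Δy|)+1 lattice points, so counting each shared vertex once the boundary has gcd(18,19) + gcd(21,23) + gcd(3,4) = 1+1+1 = 3.
Scaling by 5 multiplies the area by 5² = 25 (so the new area is 375/2) and multiplies the boundary lattice-point count by 5, giving 15.
By Pick's theorem, the interior count of the dilated polygon is 375/2 − 15/2 + 1 = 181.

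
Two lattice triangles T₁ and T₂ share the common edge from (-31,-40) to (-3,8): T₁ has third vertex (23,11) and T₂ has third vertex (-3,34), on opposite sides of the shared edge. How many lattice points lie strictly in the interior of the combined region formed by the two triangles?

The union is the simple quadrilateral with vertices (-31,-40), (23,11), (-3,8), (-3,34) in order.
By the shoelace formula, twice the signed area is |[(-31)·11 − 23·(-40)] + [23·8 − (-3)·11] + [(-3)·34 − (-3)·8] + [(-3)·(-40) − (-31)·34]| = 1892, so the area is 946.
The number of boundary lattice points is Σ gcd(|Δx|,|Δy|) = gcd(54,51) + gcd(26,3) + gcd(0,26) + gcd(28,74) = 3+1+26+2 = 32.
By Pick's theorem I = A − B/2 + 1 = 946 − 32/2 + 1 = 931.

931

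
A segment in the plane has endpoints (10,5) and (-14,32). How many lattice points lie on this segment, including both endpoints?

The number of lattice points on a segment between lattice points is gcd(|Δx|,|Δy|) + 1 = gcd(24,27) + 1 = 3 + 1 = 4.

4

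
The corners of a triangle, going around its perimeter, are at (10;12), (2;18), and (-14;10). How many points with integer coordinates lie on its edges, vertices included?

12

Summing gcd(|Δx|,|Δy|) over the edges gives the boundary count: gcd(8,6) + gcd(16,8) + gcd(24,2) = 2+8+2 = 12.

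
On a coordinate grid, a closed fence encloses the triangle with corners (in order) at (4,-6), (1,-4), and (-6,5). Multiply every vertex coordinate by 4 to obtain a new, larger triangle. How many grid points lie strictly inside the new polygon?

99

Using the shoelace formula, 2A = |(4·(-4) − 1·(-6)) + (1·5 − (-6)·(-4)) + ((-6)·(-6) − 4·5)| = 13, so the area is 13/2.
Summing gcd(|Δx|,|Δy|) over the edges gives the boundary count: gcd(3,2) + gcd(7,9) + gcd(10,11) = 1+1+1 = 3.
Scaling by 4 multiplies the area by 4² = 16 (so the new area is 104) and multiplies the boundary lattice-point count by 4, giving 12.
By Pick's theorem, the interior count of the dilated polygon is 104 − 12/2 + 1 = 99.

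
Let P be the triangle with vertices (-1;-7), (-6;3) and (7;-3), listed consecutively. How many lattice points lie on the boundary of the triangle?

The number of boundary lattice points is Σ gcd(|Δx|,|Δy|) = gcd(5,10) + gcd(13,6) + gcd(8,4) = 5+1+4 = 10.

10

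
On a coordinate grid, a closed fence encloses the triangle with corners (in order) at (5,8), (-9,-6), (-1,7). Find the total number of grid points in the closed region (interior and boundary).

44

By the shoelace formula, twice the signed area is |(5·(-6) − (-9)·8) + ((-9)·7 − (-1)·(-6)) + ((-1)·8 − 5·7)| = 70, so the area is 35.
Summing gcd(|Δx|,|Δy|) over the edges gives the boundary count: gcd(14,14) + gcd(8,13) + gcd(6,1) = 14+1+1 = 16.
Pick's theorem gives I = A − B/2 + 1 = 35 − 16/2 + 1 = 28, so the closed region contains I + B = 28 + 16 = 44 lattice points.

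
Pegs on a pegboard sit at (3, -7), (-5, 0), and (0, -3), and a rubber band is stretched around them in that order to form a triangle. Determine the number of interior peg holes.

The shoelace formula gives twice the area as |[3·0 − (-5)·(-7)] + [(-5)·(-3) − 0·0] + [0·(-7) − 3·(-3)]| = 11, so the area is 11/2.
Summing gcd(|Δx|,|Δy|) over the edges gives the boundary count: gcd(8,7) + gcd(5,3) + gcd(3,4) = 1+1+1 = 3.
By Pick's theorem A = I + B/2 − 1, so I = 11/2 − 3/2 + 1 = 5.

5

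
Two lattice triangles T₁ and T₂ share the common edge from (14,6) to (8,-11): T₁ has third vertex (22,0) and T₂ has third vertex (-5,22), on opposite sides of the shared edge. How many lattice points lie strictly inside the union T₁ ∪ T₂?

294

The union is the simple quadrilateral with vertices (14,6), (22,0), (8,-11), (-5,22) in order.
By the shoelace formula, twice the signed area is |[14·0 − 22·6] + [22·(-11) − 8·0] + [8·22 − (-5)·(-11)] + [(-5)·6 − 14·22]| = 591, so the area is 591/2.
Along each edge there are gcd(|Δx|,|Δy|)+1 lattice points, so counting each shared vertex once the boundary has gcd(8,6) + gcd(14,11) + gcd(13,33) + gcd(19,16) = 2+1+1+1 = 5.
By Pick's theorem I = A − B/2 + 1 = 591/2 − 5/2 + 1 = 294.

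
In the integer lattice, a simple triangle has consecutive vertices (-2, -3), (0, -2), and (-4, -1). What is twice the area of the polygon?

By the shoelace formula, twice the signed area is |[(-2)·(-2) − 0·(-3)] + [0·(-1) − (-4)·(-2)] + [(-4)·(-3) − (-2)·(-1)]| = 6, so the area is 3.

6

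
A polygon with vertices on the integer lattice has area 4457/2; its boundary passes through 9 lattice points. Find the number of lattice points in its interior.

2225

Pick's theorem A = I + B/2 − 1 rearranges to I = A − B/2 + 1 = 4457/2 − 9/2 + 1 = 2225.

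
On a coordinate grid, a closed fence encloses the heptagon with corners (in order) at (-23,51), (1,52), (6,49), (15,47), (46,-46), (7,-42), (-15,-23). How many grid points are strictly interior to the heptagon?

4237

By the shoelace formula, twice the signed area is |[(-23)·52 − 1·51] + [1·49 − 6·52] + [6·47 − 15·49] + [15·(-46) − 46·47] + [46·(-42) − 7·(-46)] + [7·(-23) − (-15)·(-42)] + [(-15)·51 − (-23)·(-23)]| = 8510, so the area is 4255.
The number of boundary lattice points is Σ gcd(|Δx|,|Δy|) = gcd(24,1) + gcd(5,3) + gcd(9,2) + gcd(31,93) + gcd(39,4) + gcd(22,19) + gcd(8,74) = 1+1+1+31+1+1+2 = 38.
By Pick's theorem A = I + B/2 − 1, so I = 4255 − 38/2 + 1 = 4237.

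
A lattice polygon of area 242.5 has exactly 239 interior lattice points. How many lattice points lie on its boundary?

Pick's theorem gives A = I + B/2 − 1, so B = 2(A − I + 1) = 2(242.5 − 239 + 1) = 9.

9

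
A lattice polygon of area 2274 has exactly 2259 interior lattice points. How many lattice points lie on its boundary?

Pick's theorem gives A = I + B/2 − 1, so B = 2(A − I + 1) = 2(2274 − 2259 + 1) = 32.

32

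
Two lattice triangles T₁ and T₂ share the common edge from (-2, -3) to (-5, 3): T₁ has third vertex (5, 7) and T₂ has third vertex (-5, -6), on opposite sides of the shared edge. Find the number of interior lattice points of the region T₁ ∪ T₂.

The union is the simple quadrilateral with vertices (-2, -3), (5, 7), (-5, 3), (-5, -6) in order.
By the shoelace formula, twice the signed area is |((-2)·7 − 5·(-3)) + (5·3 − (-5)·7) + ((-5)·(-6) − (-5)·3) + ((-5)·(-3) − (-2)·(-6))| = 99, so the area is 49.5.
Along each edge there are gcd(|Δx|,|Δy|)+1 lattice points, so counting each shared vertex once the boundary has gcd(7,10) + gcd(10,4) + gcd(0,9) + gcd(3,3) = 1+2+9+3 = 15.
By Pick's theorem I = A − B/2 + 1 = 49.5 − 15/2 + 1 = 43.

43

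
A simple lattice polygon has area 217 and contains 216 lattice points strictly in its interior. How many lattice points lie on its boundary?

Pick's theorem gives A = I + B/2 − 1, so B = 2(A − I + 1) = 2(217 − 216 + 1) = 4.

4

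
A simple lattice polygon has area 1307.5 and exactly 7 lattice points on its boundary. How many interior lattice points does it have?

Pick's theorem A = I + B/2 − 1 rearranges to I = A − B/2 + 1 = 1307.5 − 7/2 + 1 = 1305.

1305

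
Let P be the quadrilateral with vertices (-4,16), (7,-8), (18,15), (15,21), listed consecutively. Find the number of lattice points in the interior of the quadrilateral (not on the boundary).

Using the shoelace formula, 2A = |((-4)·(-8) − 7·16) + (7·15 − 18·(-8)) + (18·21 − 15·15) + (15·16 − (-4)·21)| = 646, so the area is 323.
Summing gcd(|Δx|,|Δy|) over the edges gives the boundary count: gcd(11,24) + gcd(11,23) + gcd(3,6) + gcd(19,5) = 1+1+3+1 = 6.
By Pick's theorem A = I + B/2 − 1, so I = 323 − 6/2 + 1 = 321.

321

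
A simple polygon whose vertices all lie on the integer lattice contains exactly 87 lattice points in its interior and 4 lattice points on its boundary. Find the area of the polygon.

Pick's theorem states A = I + B/2 − 1, so A = 87 + 4/2 − 1 = 88.

88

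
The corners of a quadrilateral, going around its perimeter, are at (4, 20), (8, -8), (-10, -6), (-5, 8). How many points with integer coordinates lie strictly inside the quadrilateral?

Using the shoelace formula, 2A = |(4·(-8) − 8·20) + (8·(-6) − (-10)·(-8)) + ((-10)·8 − (-5)·(-6)) + ((-5)·20 − 4·8)| = 562, so the area is 281.
Along each edge there are gcd(|Δx|,|Δy|)+1 lattice points, so counting each shared vertex once the boundary has gcd(4,28) + gcd(18,2) + gcd(5,14) + gcd(9,12) = 4+2+1+3 = 10.
By Pick's theorem A = I + B/2 − 1, so I = 281 − 10/2 + 1 = 277.

277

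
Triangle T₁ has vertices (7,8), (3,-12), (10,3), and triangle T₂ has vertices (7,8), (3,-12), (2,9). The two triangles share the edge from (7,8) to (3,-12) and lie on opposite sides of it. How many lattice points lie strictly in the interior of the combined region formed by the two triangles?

The union is the simple quadrilateral with vertices (7,8), (10,3), (3,-12), (2,9) in order.
The shoelace formula gives twice the area as |(7·3 − 10·8) + (10·(-12) − 3·3) + (3·9 − 2·(-12)) + (2·8 − 7·9)| = 184, so the area is 92.
Along each edge there are gcd(|Δx|,|Δy|)+1 lattice points, so counting each shared vertex once the boundary has gcd(3,5) + gcd(7,15) + gcd(1,21) + gcd(5,1) = 1+1+1+1 = 4.
By Pick's theorem I = A − B/2 + 1 = 92 − 4/2 + 1 = 91.

91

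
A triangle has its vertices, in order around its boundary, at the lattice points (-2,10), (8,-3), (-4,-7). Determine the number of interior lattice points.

96

The shoelace formula gives twice the area as |[(-2)·(-3) − 8·10] + [8·(-7) − (-4)·(-3)] + [(-4)·10 − (-2)·(-7)]| = 196, so the area is 98.
Along each edge there are gcd(|Δx|,|Δy|)+1 lattice points, so counting each shared vertex once the boundary has gcd(10,13) + gcd(12,4) + gcd(2,17) = 1+4+1 = 6.
By Pick's theorem A = I + B/2 − 1, so I = 98 − 6/2 + 1 = 96.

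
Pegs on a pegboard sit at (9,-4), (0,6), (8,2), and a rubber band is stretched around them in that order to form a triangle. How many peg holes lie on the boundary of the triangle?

Along each edge there are gcd(|Δx|,|Δy|)+1 lattice points, so counting each shared vertex once the boundary has gcd(9,10) + gcd(8,4) + gcd(1,6) = 1+4+1 = 6.

6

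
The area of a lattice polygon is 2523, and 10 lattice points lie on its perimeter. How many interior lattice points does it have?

2519

Pick's theorem A = I + B/2 − 1 rearranges to I = A − B/2 + 1 = 2523 − 10/2 + 1 = 2519.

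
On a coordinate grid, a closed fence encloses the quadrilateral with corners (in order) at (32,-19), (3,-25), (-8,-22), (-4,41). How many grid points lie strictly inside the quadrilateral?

Using the shoelace formula, 2A = |[32·(-25) − 3·(-19)] + [3·(-22) − (-8)·(-25)] + [(-8)·41 − (-4)·(-22)] + [(-4)·(-19) − 32·41]| = 2661, so the area is 2661/2.
The number of boundary lattice points is Σ gcd(|Δx|,|Δy|) = gcd(29,6) + gcd(11,3) + gcd(4,63) + gcd(36,60) = 1+1+1+12 = 15.
By Pick's theorem A = I + B/2 − 1, so I = 2661/2 − 15/2 + 1 = 1324.

1324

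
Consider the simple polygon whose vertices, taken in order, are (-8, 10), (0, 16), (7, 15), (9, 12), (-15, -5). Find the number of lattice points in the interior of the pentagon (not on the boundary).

By the shoelace formula, twice the signed area is |[(-8)·16 − 0·10] + [0·15 − 7·16] + [7·12 − 9·15] + [9·(-5) − (-15)·12] + [(-15)·10 − (-8)·(-5)]| = 346, so the area is 173.
Summing gcd(|Δx|,|Δy|) over the edges gives the boundary count: gcd(8,6) + gcd(7,1) + gcd(2,3) + gcd(24,17) + gcd(7,15) = 2+1+1+1+1 = 6.
By Pick's theorem A = I + B/2 − 1, so I = 173 − 6/2 + 1 = 171.

171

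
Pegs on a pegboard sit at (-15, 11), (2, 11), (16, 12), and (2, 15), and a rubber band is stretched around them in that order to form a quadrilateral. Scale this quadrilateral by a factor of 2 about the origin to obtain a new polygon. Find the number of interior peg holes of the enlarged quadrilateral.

229

The shoelace formula gives twice the area as |((-15)·11 − 2·11) + (2·12 − 16·11) + (16·15 − 2·12) + (2·11 − (-15)·15)| = 124, so the area is 62.
Along each edge there are gcd(|Δx|,|Δy|)+1 lattice points, so counting each shared vertex once the boundary has gcd(17,0) + gcd(14,1) + gcd(14,3) + gcd(17,4) = 17+1+1+1 = 20.
Scaling by 2 multiplies the area by 2² = 4 (so the new area is 248) and multiplies the boundary lattice-point count by 2, giving 40.
By Pick's theorem, the interior count of the dilated polygon is 248 − 40/2 + 1 = 229.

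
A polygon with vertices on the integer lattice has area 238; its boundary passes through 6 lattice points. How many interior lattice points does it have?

236

Pick's theorem A = I + B/2 − 1 rearranges to I = A − B/2 + 1 = 238 − 6/2 + 1 = 236.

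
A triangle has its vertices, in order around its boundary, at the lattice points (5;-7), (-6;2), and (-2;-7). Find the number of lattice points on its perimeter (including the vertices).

9

The number of boundary lattice points is Σ gcd(|Δx|,|Δy|) = gcd(11,9) + gcd(4,9) + gcd(7,0) = 1+1+7 = 9.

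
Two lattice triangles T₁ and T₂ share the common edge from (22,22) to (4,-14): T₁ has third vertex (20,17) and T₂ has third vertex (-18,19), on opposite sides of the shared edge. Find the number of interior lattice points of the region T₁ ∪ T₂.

The union is the simple quadrilateral with vertices (22,22), (20,17), (4,-14), (-18,19) in order.
The shoelace formula gives twice the area as |(22·17 − 20·22) + (20·(-14) − 4·17) + (4·19 − (-18)·(-14)) + ((-18)·22 − 22·19)| = 1404, so the area is 702.
Summing gcd(|Δx|,|Δy|) over the edges gives the boundary count: gcd(2,5) + gcd(16,31) + gcd(22,33) + gcd(40,3) = 1+1+11+1 = 14.
By Pick's theorem I = A − B/2 + 1 = 702 − 14/2 + 1 = 696.

696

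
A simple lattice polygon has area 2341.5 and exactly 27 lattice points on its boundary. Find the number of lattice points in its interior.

2329

From Pick's theorem, I = A − B/2 + 1 = 2341.5 − 27/2 + 1 = 2329.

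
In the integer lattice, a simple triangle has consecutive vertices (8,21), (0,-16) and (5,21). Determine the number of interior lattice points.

54

Using the shoelace formula, 2A = |(8·(-16) − 0·21) + (0·21 − 5·(-16)) + (5·21 − 8·21)| = 111, so the area is 55.5.
The number of boundary lattice points is Σ gcd(|Δx|,|Δy|) = gcd(8,37) + gcd(5,37) + gcd(3,0) = 1+1+3 = 5.
Pick's theorem gives I = A − B/2 + 1 = 55.5 − 5/2 + 1 = 54.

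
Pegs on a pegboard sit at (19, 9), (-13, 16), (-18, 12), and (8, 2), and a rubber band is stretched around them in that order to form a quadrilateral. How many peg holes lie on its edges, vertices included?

Along each edge there are gcd(|Δx|,|Δy|)+1 lattice points, so counting each shared vertex once the boundary has gcd(32,7) + gcd(5,4) + gcd(26,10) + gcd(11,7) = 1+1+2+1 = 5.

5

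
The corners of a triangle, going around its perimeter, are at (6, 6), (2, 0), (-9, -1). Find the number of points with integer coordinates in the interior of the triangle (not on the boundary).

30

Using the shoelace formula, 2A = |[6·0 − 2·6] + [2·(-1) − (-9)·0] + [(-9)·6 − 6·(-1)]| = 62, so the area is 31.
The number of boundary lattice points is Σ gcd(|Δx|,|Δy|) = gcd(4,6) + gcd(11,1) + gcd(15,7) = 2+1+1 = 4.
Pick's theorem gives I = A − B/2 + 1 = 31 − 4/2 + 1 = 30.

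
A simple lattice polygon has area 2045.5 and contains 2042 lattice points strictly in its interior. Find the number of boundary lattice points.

9

Pick's theorem gives A = I + B/2 − 1, so B = 2(A − I + 1) = 2(2045.5 − 2042 + 1) = 9.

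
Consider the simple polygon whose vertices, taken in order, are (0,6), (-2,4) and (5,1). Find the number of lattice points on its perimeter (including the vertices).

8

The number of boundary lattice points is Σ gcd(|Δx|,|Δy|) = gcd(2,2) + gcd(7,3) + gcd(5,5) = 2+1+5 = 8.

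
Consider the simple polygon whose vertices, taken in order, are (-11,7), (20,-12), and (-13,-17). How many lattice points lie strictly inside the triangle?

By the shoelace formula, twice the signed area is |[(-11)·(-12) − 20·7] + [20·(-17) − (-13)·(-12)] + [(-13)·7 − (-11)·(-17)]| = 782, so the area is 391.
Summing gcd(|Δx|,|Δy|) over the edges gives the boundary count: gcd(31,19) + gcd(33,5) + gcd(2,24) = 1+1+2 = 4.
Pick's theorem gives I = A − B/2 + 1 = 391 − 4/2 + 1 = 390.

390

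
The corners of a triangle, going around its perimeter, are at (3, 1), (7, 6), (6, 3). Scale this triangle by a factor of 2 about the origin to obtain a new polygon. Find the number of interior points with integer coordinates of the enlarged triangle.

By the shoelace formula, twice the signed area is |(3·6 − 7·1) + (7·3 − 6·6) + (6·1 − 3·3)| = 7, so the area is 3.5.
Summing gcd(|Δx|,|Δy|) over the edges gives the boundary count: gcd(4,5) + gcd(1,3) + gcd(3,2) = 1+1+1 = 3.
Scaling by 2 multiplies the area by 2² = 4 (so the new area is 14) and multiplies the boundary lattice-point count by 2, giving 6.
By Pick's theorem, the interior count of the dilated polygon is 14 − 6/2 + 1 = 12.

12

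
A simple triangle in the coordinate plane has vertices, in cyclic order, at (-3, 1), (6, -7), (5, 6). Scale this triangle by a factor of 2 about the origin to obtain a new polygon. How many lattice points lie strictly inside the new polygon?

216

By the shoelace formula, twice the signed area is |((-3)·(-7) − 6·1) + (6·6 − 5·(-7)) + (5·1 − (-3)·6)| = 109, so the area is 54.5.
Along each edge there are gcd(|Δx|,|Δy|)+1 lattice points, so counting each shared vertex once the boundary has gcd(9,8) + gcd(1,13) + gcd(8,5) = 1+1+1 = 3.
Scaling by 2 multiplies the area by 2² = 4 (so the new area is 218) and multiplies the boundary lattice-point count by 2, giving 6.
By Pick's theorem, the interior count of the dilated polygon is 218 − 6/2 + 1 = 216.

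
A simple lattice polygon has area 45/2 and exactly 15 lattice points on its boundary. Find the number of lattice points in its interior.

16

From Pick's theorem, I = A − B/2 + 1 = 45/2 − 15/2 + 1 = 16.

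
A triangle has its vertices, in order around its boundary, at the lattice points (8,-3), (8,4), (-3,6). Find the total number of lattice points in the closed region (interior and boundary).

By the shoelace formula, twice the signed area is |[8·4 − 8·(-3)] + [8·6 − (-3)·4] + [(-3)·(-3) − 8·6]| = 77, so the area is 77/2.
Summing gcd(|Δx|,|Δy|) over the edges gives the boundary count: gcd(0,7) + gcd(11,2) + gcd(11,9) = 7+1+1 = 9.
Pick's theorem gives I = A − B/2 + 1 = 77/2 − 9/2 + 1 = 35, so the closed region contains I + B = 35 + 9 = 44 lattice points.

44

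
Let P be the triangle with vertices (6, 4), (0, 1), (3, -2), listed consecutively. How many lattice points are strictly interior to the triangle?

10

By the shoelace formula, twice the signed area is |[6·1 − 0·4] + [0·(-2) − 3·1] + [3·4 − 6·(-2)]| = 27, so the area is 27/2.
The number of boundary lattice points is Σ gcd(|Δx|,|Δy|) = gcd(6,3) + gcd(3,3) + gcd(3,6) = 3+3+3 = 9.
Pick's theorem gives I = A − B/2 + 1 = 27/2 − 9/2 + 1 = 10.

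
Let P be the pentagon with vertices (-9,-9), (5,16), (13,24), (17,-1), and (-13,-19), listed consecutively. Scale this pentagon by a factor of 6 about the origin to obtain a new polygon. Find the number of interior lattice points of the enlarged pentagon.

17911

By the shoelace formula, twice the signed area is |((-9)·16 − 5·(-9)) + (5·24 − 13·16) + (13·(-1) − 17·24) + (17·(-19) − (-13)·(-1)) + ((-13)·(-9) − (-9)·(-19))| = 998, so the area is 499.
The number of boundary lattice points is Σ gcd(|Δx|,|Δy|) = gcd(14,25) + gcd(8,8) + gcd(4,25) + gcd(30,18) + gcd(4,10) = 1+8+1+6+2 = 18.
Scaling by 6 multiplies the area by 6² = 36 (so the new area is 17964) and multiplies the boundary lattice-point count by 6, giving 108.
By Pick's theorem, the interior count of the dilated polygon is 17964 − 108/2 + 1 = 17911.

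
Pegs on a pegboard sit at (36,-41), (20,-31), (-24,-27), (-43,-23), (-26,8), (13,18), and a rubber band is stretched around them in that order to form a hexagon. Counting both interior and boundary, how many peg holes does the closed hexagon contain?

The shoelace formula gives twice the area as |[36·(-31) − 20·(-41)] + [20·(-27) − (-24)·(-31)] + [(-24)·(-23) − (-43)·(-27)] + [(-43)·8 − (-26)·(-23)] + [(-26)·18 − 13·8] + [13·(-41) − 36·18]| = 4884, so the area is 2442.
The number of boundary lattice points is Σ gcd(|Δx|,|Δy|) = gcd(16,10) + gcd(44,4) + gcd(19,4) + gcd(17,31) + gcd(39,10) + gcd(23,59) = 2+4+1+1+1+1 = 10.
Pick's theorem gives I = A − B/2 + 1 = 2442 − 10/2 + 1 = 2438, so the closed region contains I + B = 2438 + 10 = 2448 lattice points.

2448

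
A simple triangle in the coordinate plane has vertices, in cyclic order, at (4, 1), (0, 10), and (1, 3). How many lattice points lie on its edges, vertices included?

Summing gcd(|Δx|,|Δy|) over the edges gives the boundary count: gcd(4,9) + gcd(1,7) + gcd(3,2) = 1+1+1 = 3.

3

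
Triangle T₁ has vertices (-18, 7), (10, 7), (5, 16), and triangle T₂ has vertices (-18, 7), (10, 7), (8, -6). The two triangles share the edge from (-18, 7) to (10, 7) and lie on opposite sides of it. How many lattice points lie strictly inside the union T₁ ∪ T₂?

301

The union is the simple quadrilateral with vertices (-18, 7), (5, 16), (10, 7), (8, -6) in order.
By the shoelace formula, twice the signed area is |[(-18)·16 − 5·7] + [5·7 − 10·16] + [10·(-6) − 8·7] + [8·7 − (-18)·(-6)]| = 616, so the area is 308.
Summing gcd(|Δx|,|Δy|) over the edges gives the boundary count: gcd(23,9) + gcd(5,9) + gcd(2,13) + gcd(26,13) = 1+1+1+13 = 16.
By Pick's theorem I = A − B/2 + 1 = 308 − 16/2 + 1 = 301.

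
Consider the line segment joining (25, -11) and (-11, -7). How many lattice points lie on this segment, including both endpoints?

5

The number of lattice points on a segment between lattice points is gcd(|Δx|,|Δy|) + 1 = gcd(36,4) + 1 = 4 + 1 = 5.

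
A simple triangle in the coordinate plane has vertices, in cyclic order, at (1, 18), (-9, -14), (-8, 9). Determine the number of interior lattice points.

94

By the shoelace formula, twice the signed area is |[1·(-14) − (-9)·18] + [(-9)·9 − (-8)·(-14)] + [(-8)·18 − 1·9]| = 198, so the area is 99.
The number of boundary lattice points is Σ gcd(|Δx|,|Δy|) = gcd(10,32) + gcd(1,23) + gcd(9,9) = 2+1+9 = 12.
By Pick's theorem A = I + B/2 − 1, so I = 99 − 12/2 + 1 = 94.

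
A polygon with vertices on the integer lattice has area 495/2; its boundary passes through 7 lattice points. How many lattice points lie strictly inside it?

From Pick's theorem, I = A − B/2 + 1 = 495/2 − 7/2 + 1 = 245.

245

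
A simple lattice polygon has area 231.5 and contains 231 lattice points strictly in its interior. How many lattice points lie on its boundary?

3

Pick's theorem gives A = I + B/2 − 1, so B = 2(A − I + 1) = 2(231.5 − 231 + 1) = 3.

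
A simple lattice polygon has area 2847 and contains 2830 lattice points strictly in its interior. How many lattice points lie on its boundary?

Pick's theorem gives A = I + B/2 − 1, so B = 2(A − I + 1) = 2(2847 − 2830 + 1) = 36.

36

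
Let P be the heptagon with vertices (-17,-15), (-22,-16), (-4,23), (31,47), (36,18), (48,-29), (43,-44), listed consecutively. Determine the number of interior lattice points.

3409

The shoelace formula gives twice the area as |((-17)·(-16) − (-22)·(-15)) + ((-22)·23 − (-4)·(-16)) + ((-4)·47 − 31·23) + (31·18 − 36·47) + (36·(-29) − 48·18) + (48·(-44) − 43·(-29)) + (43·(-15) − (-17)·(-44))| = 6829, so the area is 3414.5.
Summing gcd(|Δx|,|Δy|) over the edges gives the boundary count: gcd(5,1) + gcd(18,39) + gcd(35,24) + gcd(5,29) + gcd(12,47) + gcd(5,15) + gcd(60,29) = 1+3+1+1+1+5+1 = 13.
Pick's theorem gives I = A − B/2 + 1 = 3414.5 − 13/2 + 1 = 3409.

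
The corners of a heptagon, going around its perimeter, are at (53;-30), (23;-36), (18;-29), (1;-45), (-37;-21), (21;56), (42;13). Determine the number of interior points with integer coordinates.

The shoelace formula gives twice the area as |[53·(-36) − 23·(-30)] + [23·(-29) − 18·(-36)] + [18·(-45) − 1·(-29)] + [1·(-21) − (-37)·(-45)] + [(-37)·56 − 21·(-21)] + [21·13 − 42·56] + [42·(-30) − 53·13]| = 9363, so the area is 9363/2.
Along each edge there are gcd(|Δx|,|Δy|)+1 lattice points, so counting each shared vertex once the boundary has gcd(30,6) + gcd(5,7) + gcd(17,16) + gcd(38,24) + gcd(58,77) + gcd(21,43) + gcd(11,43) = 6+1+1+2+1+1+1 = 13.
By Pick's theorem A = I + B/2 − 1, so I = 9363/2 − 13/2 + 1 = 4676.

4676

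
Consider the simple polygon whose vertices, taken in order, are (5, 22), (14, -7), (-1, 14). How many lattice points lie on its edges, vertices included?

Summing gcd(|Δx|,|Δy|) over the edges gives the boundary count: gcd(9,29) + gcd(15,21) + gcd(6,8) = 1+3+2 = 6.

6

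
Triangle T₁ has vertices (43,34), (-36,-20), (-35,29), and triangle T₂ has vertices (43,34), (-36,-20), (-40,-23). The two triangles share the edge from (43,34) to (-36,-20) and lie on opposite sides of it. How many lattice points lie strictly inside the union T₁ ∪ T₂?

The union is the simple quadrilateral with vertices (43,34), (-35,29), (-36,-20), (-40,-23) in order.
Using the shoelace formula, 2A = |[43·29 − (-35)·34] + [(-35)·(-20) − (-36)·29] + [(-36)·(-23) − (-40)·(-20)] + [(-40)·34 − 43·(-23)]| = 3838, so the area is 1919.
The number of boundary lattice points is Σ gcd(|Δx|,|Δy|) = gcd(78,5) + gcd(1,49) + gcd(4,3) + gcd(83,57) = 1+1+1+1 = 4.
By Pick's theorem I = A − B/2 + 1 = 1919 − 4/2 + 1 = 1918.

1918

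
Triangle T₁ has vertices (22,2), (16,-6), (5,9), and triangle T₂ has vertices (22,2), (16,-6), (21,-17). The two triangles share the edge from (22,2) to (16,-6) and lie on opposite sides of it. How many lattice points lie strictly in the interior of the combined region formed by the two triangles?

141

The union is the simple quadrilateral with vertices (22,2), (5,9), (16,-6), (21,-17) in order.
Using the shoelace formula, 2A = |(22·9 − 5·2) + (5·(-6) − 16·9) + (16·(-17) − 21·(-6)) + (21·2 − 22·(-17))| = 284, so the area is 142.
Summing gcd(|Δx|,|Δy|) over the edges gives the boundary count: gcd(17,7) + gcd(11,15) + gcd(5,11) + gcd(1,19) = 1+1+1+1 = 4.
By Pick's theorem I = A − B/2 + 1 = 142 − 4/2 + 1 = 141.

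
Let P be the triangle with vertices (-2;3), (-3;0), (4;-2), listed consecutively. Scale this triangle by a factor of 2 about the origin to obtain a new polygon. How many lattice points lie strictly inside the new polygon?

44

By the shoelace formula, twice the signed area is |((-2)·0 − (-3)·3) + ((-3)·(-2) − 4·0) + (4·3 − (-2)·(-2))| = 23, so the area is 23/2.
Summing gcd(|Δx|,|Δy|) over the edges gives the boundary count: gcd(1,3) + gcd(7,2) + gcd(6,5) = 1+1+1 = 3.
Scaling by 2 multiplies the area by 2² = 4 (so the new area is 46) and multiplies the boundary lattice-point count by 2, giving 6.
By Pick's theorem, the interior count of the dilated polygon is 46 − 6/2 + 1 = 44.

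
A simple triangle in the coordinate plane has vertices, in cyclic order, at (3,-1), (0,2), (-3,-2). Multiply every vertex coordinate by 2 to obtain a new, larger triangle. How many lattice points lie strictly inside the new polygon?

38

Using the shoelace formula, 2A = |(3·2 − 0·(-1)) + (0·(-2) − (-3)·2) + ((-3)·(-1) − 3·(-2))| = 21, so the area is 21/2.
Along each edge there are gcd(|Δx|,|Δy|)+1 lattice points, so counting each shared vertex once the boundary has gcd(3,3) + gcd(3,4) + gcd(6,1) = 3+1+1 = 5.
Scaling by 2 multiplies the area by 2² = 4 (so the new area is 42) and multiplies the boundary lattice-point count by 2, giving 10.
By Pick's theorem, the interior count of the dilated polygon is 42 − 10/2 + 1 = 38.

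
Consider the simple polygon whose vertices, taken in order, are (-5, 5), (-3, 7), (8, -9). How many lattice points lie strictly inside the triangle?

26

The shoelace formula gives twice the area as |((-5)·7 − (-3)·5) + ((-3)·(-9) − 8·7) + (8·5 − (-5)·(-9))| = 54, so the area is 27.
Along each edge there are gcd(|Δx|,|Δy|)+1 lattice points, so counting each shared vertex once the boundary has gcd(2,2) + gcd(11,16) + gcd(13,14) = 2+1+1 = 4.
Pick's theorem gives I = A − B/2 + 1 = 27 − 4/2 + 1 = 26.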